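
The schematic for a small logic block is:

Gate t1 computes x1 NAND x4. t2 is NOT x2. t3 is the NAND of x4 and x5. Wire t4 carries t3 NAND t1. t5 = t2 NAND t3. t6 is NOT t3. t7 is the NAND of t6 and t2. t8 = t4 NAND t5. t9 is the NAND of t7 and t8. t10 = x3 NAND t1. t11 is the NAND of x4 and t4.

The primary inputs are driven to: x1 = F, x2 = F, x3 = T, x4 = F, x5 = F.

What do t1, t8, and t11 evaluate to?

t1 = x1 NAND x4 = F NAND F = T
t2 = NOT x2 = NOT F = T
t3 = x4 NAND x5 = F NAND F = T
t4 = t3 NAND t1 = T NAND T = F
t5 = t2 NAND t3 = T NAND T = F
t8 = t4 NAND t5 = F NAND F = T
t11 = x4 NAND t4 = F NAND F = T

t1 = T, t8 = T, t11 = T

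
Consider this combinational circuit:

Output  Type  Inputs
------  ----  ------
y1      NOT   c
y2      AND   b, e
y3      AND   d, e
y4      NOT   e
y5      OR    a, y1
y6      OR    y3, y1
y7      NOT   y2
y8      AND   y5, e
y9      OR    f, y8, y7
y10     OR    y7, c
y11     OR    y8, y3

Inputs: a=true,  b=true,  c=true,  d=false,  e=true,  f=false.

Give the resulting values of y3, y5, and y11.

y3 = false; y5 = true; y11 = true

y1 = NOT c = NOT true = false
y3 = d AND e = false AND true = false
y5 = a OR y1 = true OR false = true
y8 = y5 AND e = true AND true = true
y11 = y8 OR y3 = true OR false = true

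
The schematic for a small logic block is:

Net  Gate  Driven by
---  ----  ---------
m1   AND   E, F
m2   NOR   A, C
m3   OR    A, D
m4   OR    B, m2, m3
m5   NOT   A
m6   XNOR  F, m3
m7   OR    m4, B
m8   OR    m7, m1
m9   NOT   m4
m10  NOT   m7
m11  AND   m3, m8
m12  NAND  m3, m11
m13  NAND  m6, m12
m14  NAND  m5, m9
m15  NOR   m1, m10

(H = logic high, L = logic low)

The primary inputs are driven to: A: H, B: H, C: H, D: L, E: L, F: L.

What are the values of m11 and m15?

m1 = E AND F = L AND L = L
m2 = A NOR C = H NOR H = L
m3 = A OR D = H OR L = H
m4 = B OR m2 OR m3 = H OR L OR H = H
m7 = m4 OR B = H OR H = H
m8 = m7 OR m1 = H OR L = H
m10 = NOT m7 = NOT H = L
m11 = m3 AND m8 = H AND H = H
m15 = m1 NOR m10 = L NOR L = H

m11 = H, m15 = H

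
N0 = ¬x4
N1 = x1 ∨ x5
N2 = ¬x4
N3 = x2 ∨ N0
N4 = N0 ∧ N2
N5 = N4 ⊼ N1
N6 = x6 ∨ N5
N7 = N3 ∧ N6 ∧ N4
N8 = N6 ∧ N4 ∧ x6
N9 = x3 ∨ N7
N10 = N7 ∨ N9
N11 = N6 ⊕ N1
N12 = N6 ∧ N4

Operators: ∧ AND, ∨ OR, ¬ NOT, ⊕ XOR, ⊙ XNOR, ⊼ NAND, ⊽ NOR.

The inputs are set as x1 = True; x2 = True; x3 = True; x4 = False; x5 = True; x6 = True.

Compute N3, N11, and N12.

N3 = True, N11 = False, N12 = True

N0 = NOT x4 = NOT False = True
N1 = x1 OR x5 = True OR True = True
N2 = NOT x4 = NOT False = True
N3 = x2 OR N0 = True OR True = True
N4 = N0 AND N2 = True AND True = True
N5 = N4 NAND N1 = True NAND True = False
N6 = x6 OR N5 = True OR False = True
N11 = N6 XOR N1 = True XOR True = False
N12 = N6 AND N4 = True AND True = True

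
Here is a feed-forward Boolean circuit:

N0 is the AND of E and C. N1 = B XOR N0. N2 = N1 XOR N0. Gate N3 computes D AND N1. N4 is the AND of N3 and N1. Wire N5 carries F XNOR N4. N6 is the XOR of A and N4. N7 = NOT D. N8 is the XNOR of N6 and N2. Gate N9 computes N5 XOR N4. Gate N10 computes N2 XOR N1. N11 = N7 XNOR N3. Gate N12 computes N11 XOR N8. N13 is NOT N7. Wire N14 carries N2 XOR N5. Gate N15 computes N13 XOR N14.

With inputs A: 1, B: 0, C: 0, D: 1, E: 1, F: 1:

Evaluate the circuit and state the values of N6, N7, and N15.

N6 = 1; N7 = 0; N15 = 1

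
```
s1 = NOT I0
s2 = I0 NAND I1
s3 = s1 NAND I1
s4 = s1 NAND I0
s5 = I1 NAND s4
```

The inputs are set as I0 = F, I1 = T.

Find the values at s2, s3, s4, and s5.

s1 = NOT I0 = NOT F = T
s2 = I0 NAND I1 = F NAND T = T
s3 = s1 NAND I1 = T NAND T = F
s4 = s1 NAND I0 = T NAND F = T
s5 = I1 NAND s4 = T NAND T = F

s2 = T, s3 = F, s4 = T, s5 = F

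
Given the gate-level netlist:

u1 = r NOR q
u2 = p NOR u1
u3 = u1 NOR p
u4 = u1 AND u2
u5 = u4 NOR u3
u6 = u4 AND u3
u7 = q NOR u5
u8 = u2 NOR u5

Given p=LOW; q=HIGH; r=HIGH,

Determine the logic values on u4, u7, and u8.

u1 = r NOR q = HIGH NOR HIGH = LOW
u2 = p NOR u1 = LOW NOR LOW = HIGH
u3 = u1 NOR p = LOW NOR LOW = HIGH
u4 = u1 AND u2 = LOW AND HIGH = LOW
u5 = u4 NOR u3 = LOW NOR HIGH = LOW
u7 = q NOR u5 = HIGH NOR LOW = LOW
u8 = u2 NOR u5 = HIGH NOR LOW = LOW

u4 = LOW, u7 = LOW, u8 = LOW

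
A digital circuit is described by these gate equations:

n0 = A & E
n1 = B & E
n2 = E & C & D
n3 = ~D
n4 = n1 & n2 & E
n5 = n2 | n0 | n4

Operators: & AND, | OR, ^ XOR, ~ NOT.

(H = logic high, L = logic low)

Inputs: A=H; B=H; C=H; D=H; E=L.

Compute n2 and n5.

n0 = A AND E = H AND L = L
n1 = B AND E = H AND L = L
n2 = E AND C AND D = L AND H AND H = L
n4 = n1 AND n2 AND E = L AND L AND L = L
n5 = n2 OR n0 OR n4 = L OR L OR L = L

n2 = L, n5 = L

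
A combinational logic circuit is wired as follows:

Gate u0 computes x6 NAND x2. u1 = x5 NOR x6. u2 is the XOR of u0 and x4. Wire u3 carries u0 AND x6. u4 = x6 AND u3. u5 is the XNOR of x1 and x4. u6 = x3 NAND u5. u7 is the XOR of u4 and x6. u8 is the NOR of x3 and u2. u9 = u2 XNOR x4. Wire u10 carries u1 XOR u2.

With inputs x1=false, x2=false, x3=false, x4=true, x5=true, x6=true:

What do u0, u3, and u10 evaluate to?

u0 = true; u3 = true; u10 = false

u0 = x6 NAND x2 = true NAND false = true
u1 = x5 NOR x6 = true NOR true = false
u2 = u0 XOR x4 = true XOR true = false
u3 = u0 AND x6 = true AND true = true
u10 = u1 XOR u2 = false XOR false = false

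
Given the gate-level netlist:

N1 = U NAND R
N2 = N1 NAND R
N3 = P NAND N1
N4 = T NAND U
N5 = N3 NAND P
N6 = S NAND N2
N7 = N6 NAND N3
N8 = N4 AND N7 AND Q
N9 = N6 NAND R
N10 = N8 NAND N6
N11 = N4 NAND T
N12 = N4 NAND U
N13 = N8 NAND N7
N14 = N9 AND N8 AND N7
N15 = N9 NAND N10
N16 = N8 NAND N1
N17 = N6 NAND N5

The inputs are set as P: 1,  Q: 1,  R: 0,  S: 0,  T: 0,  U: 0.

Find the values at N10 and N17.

N10 = 0; N17 = 0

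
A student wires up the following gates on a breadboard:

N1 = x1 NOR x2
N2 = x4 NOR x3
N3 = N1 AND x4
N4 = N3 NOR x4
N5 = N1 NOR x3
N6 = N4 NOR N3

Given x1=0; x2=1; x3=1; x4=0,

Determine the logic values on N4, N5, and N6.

N4 = 1, N5 = 0, N6 = 0

N1 = x1 NOR x2 = 0 NOR 1 = 0
N3 = N1 AND x4 = 0 AND 0 = 0
N4 = N3 NOR x4 = 0 NOR 0 = 1
N5 = N1 NOR x3 = 0 NOR 1 = 0
N6 = N4 NOR N3 = 1 NOR 0 = 0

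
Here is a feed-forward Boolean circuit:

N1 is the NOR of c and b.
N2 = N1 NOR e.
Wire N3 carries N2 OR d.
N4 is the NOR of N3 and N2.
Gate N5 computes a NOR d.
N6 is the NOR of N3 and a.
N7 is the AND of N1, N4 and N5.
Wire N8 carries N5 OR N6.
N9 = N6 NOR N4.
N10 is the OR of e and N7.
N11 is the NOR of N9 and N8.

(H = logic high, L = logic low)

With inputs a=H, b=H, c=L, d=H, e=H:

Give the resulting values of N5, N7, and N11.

N5 = L; N7 = L; N11 = L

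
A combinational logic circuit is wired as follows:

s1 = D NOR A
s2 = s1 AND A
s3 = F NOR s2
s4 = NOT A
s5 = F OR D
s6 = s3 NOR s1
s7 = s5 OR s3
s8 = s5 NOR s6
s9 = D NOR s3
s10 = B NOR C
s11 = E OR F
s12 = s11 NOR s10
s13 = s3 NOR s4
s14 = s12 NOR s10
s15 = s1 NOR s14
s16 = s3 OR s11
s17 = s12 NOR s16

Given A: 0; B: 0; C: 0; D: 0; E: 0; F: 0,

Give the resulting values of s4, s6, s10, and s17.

s4 = 1; s6 = 0; s10 = 1; s17 = 0

s1 = D NOR A = 0 NOR 0 = 1
s2 = s1 AND A = 1 AND 0 = 0
s3 = F NOR s2 = 0 NOR 0 = 1
s4 = NOT A = NOT 0 = 1
s6 = s3 NOR s1 = 1 NOR 1 = 0
s10 = B NOR C = 0 NOR 0 = 1
s11 = E OR F = 0 OR 0 = 0
s12 = s11 NOR s10 = 0 NOR 1 = 0
s16 = s3 OR s11 = 1 OR 0 = 1
s17 = s12 NOR s16 = 0 NOR 1 = 0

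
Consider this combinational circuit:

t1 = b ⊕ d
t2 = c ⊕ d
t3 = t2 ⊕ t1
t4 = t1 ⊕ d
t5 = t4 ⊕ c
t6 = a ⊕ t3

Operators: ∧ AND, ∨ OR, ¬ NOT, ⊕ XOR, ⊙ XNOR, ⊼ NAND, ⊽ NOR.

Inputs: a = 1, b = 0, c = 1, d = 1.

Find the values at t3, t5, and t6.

t1 = b XOR d = 0 XOR 1 = 1
t2 = c XOR d = 1 XOR 1 = 0
t3 = t2 XOR t1 = 0 XOR 1 = 1
t4 = t1 XOR d = 1 XOR 1 = 0
t5 = t4 XOR c = 0 XOR 1 = 1
t6 = a XOR t3 = 1 XOR 1 = 0

t3 = 1; t5 = 1; t6 = 0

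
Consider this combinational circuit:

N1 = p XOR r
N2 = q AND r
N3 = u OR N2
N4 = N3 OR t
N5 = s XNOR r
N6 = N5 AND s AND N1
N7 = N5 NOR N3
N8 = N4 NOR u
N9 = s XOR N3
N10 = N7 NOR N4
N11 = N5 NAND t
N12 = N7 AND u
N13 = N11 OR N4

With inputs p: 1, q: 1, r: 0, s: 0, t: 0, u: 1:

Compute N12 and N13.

N12 = 0; N13 = 1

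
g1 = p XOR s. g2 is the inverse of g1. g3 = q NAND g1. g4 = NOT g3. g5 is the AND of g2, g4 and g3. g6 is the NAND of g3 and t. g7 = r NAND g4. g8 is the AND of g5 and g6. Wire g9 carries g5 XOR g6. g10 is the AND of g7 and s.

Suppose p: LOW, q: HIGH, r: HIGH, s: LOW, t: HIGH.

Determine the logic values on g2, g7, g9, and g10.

g2 = HIGH, g7 = HIGH, g9 = LOW, g10 = LOW

g1 = p XOR s = LOW XOR LOW = LOW
g2 = NOT g1 = NOT LOW = HIGH
g3 = q NAND g1 = HIGH NAND LOW = HIGH
g4 = NOT g3 = NOT HIGH = LOW
g5 = g2 AND g4 AND g3 = HIGH AND LOW AND HIGH = LOW
g6 = g3 NAND t = HIGH NAND HIGH = LOW
g7 = r NAND g4 = HIGH NAND LOW = HIGH
g9 = g5 XOR g6 = LOW XOR LOW = LOW
g10 = g7 AND s = HIGH AND LOW = LOW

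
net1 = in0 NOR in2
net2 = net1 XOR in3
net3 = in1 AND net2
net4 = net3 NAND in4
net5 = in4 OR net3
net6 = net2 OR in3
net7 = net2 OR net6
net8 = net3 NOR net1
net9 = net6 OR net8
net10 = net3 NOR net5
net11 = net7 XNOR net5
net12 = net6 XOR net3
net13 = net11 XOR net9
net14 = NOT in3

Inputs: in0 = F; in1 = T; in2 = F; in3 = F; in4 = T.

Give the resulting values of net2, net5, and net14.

net1 = in0 NOR in2 = F NOR F = T
net2 = net1 XOR in3 = T XOR F = T
net3 = in1 AND net2 = T AND T = T
net5 = in4 OR net3 = T OR T = T
net14 = NOT in3 = NOT F = T

net2 = T  net5 = T  net14 = T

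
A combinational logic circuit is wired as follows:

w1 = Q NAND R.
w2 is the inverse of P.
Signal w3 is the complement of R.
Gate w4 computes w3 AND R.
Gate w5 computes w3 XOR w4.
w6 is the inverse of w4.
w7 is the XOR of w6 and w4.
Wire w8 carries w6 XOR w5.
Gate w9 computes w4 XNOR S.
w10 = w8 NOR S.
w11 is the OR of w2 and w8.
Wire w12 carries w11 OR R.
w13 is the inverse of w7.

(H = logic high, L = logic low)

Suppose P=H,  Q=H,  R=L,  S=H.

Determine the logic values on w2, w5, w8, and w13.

w2 = NOT P = NOT H = L
w3 = NOT R = NOT L = H
w4 = w3 AND R = H AND L = L
w5 = w3 XOR w4 = H XOR L = H
w6 = NOT w4 = NOT L = H
w7 = w6 XOR w4 = H XOR L = H
w8 = w6 XOR w5 = H XOR H = L
w13 = NOT w7 = NOT H = L

w2 = L  w5 = H  w8 = L  w13 = L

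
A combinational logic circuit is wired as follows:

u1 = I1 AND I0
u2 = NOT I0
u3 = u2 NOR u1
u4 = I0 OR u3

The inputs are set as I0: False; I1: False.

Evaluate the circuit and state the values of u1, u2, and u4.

u1 = False  u2 = True  u4 = False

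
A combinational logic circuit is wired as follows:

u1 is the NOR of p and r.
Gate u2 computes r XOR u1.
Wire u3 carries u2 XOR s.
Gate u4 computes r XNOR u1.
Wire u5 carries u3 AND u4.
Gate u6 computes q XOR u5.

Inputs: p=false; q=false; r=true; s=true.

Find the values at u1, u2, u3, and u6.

u1 = p NOR r = false NOR true = false
u2 = r XOR u1 = true XOR false = true
u3 = u2 XOR s = true XOR true = false
u4 = r XNOR u1 = true XNOR false = false
u5 = u3 AND u4 = false AND false = false
u6 = q XOR u5 = false XOR false = false

u1 = false; u2 = true; u3 = false; u6 = false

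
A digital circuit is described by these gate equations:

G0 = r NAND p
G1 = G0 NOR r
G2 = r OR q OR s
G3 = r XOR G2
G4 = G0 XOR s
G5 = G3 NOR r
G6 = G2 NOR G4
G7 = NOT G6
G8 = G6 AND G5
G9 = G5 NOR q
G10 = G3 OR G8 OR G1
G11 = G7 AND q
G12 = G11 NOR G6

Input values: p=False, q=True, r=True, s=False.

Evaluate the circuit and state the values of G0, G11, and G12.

G0 = r NAND p = True NAND False = True
G2 = r OR q OR s = True OR True OR False = True
G4 = G0 XOR s = True XOR False = True
G6 = G2 NOR G4 = True NOR True = False
G7 = NOT G6 = NOT False = True
G11 = G7 AND q = True AND True = True
G12 = G11 NOR G6 = True NOR False = False

G0 = True  G11 = True  G12 = False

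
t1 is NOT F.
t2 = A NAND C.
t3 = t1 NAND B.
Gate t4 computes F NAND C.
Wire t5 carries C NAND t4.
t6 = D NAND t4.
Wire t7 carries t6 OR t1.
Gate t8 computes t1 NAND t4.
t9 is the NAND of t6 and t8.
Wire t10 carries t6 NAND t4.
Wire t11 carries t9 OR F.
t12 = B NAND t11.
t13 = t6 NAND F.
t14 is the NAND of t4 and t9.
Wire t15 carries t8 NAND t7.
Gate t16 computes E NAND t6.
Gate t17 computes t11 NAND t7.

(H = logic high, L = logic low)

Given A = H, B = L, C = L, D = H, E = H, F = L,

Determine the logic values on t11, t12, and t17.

t11 = H, t12 = H, t17 = L

t1 = NOT F = NOT L = H
t4 = F NAND C = L NAND L = H
t6 = D NAND t4 = H NAND H = L
t7 = t6 OR t1 = L OR H = H
t8 = t1 NAND t4 = H NAND H = L
t9 = t6 NAND t8 = L NAND L = H
t11 = t9 OR F = H OR L = H
t12 = B NAND t11 = L NAND H = H
t17 = t11 NAND t7 = H NAND H = L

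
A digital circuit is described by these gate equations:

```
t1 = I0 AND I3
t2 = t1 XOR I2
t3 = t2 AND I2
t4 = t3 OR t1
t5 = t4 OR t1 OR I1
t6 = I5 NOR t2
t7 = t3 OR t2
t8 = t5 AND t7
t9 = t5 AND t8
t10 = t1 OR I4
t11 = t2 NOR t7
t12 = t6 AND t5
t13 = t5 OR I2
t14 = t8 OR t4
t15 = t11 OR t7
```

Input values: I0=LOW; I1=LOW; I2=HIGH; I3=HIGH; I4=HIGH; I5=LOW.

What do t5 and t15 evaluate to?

t1 = I0 AND I3 = LOW AND HIGH = LOW
t2 = t1 XOR I2 = LOW XOR HIGH = HIGH
t3 = t2 AND I2 = HIGH AND HIGH = HIGH
t4 = t3 OR t1 = HIGH OR LOW = HIGH
t5 = t4 OR t1 OR I1 = HIGH OR LOW OR LOW = HIGH
t7 = t3 OR t2 = HIGH OR HIGH = HIGH
t11 = t2 NOR t7 = HIGH NOR HIGH = LOW
t15 = t11 OR t7 = LOW OR HIGH = HIGH

t5 = HIGH, t15 = HIGH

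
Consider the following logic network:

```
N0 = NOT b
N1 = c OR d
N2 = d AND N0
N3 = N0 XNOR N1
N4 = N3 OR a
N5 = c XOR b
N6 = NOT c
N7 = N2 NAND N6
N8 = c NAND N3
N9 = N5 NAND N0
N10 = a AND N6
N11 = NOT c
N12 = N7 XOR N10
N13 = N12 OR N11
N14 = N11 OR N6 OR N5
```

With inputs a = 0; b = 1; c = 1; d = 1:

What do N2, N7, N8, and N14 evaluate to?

N2 = 0, N7 = 1, N8 = 1, N14 = 0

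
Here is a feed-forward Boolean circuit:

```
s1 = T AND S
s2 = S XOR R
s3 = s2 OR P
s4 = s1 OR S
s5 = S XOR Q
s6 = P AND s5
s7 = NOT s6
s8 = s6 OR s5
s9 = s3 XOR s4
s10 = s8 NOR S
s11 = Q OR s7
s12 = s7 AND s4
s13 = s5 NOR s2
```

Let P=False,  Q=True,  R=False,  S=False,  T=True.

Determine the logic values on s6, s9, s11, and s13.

s1 = T AND S = True AND False = False
s2 = S XOR R = False XOR False = False
s3 = s2 OR P = False OR False = False
s4 = s1 OR S = False OR False = False
s5 = S XOR Q = False XOR True = True
s6 = P AND s5 = False AND True = False
s7 = NOT s6 = NOT False = True
s9 = s3 XOR s4 = False XOR False = False
s11 = Q OR s7 = True OR True = True
s13 = s5 NOR s2 = True NOR False = False

s6 = False, s9 = False, s11 = True, s13 = False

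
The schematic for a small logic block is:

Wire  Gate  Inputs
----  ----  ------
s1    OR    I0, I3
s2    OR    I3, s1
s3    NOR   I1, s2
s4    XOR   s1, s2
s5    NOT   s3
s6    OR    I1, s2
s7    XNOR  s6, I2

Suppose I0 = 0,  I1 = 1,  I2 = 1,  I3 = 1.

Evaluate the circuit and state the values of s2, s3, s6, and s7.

s2 = 1, s3 = 0, s6 = 1, s7 = 1

s1 = I0 OR I3 = 0 OR 1 = 1
s2 = I3 OR s1 = 1 OR 1 = 1
s3 = I1 NOR s2 = 1 NOR 1 = 0
s6 = I1 OR s2 = 1 OR 1 = 1
s7 = s6 XNOR I2 = 1 XNOR 1 = 1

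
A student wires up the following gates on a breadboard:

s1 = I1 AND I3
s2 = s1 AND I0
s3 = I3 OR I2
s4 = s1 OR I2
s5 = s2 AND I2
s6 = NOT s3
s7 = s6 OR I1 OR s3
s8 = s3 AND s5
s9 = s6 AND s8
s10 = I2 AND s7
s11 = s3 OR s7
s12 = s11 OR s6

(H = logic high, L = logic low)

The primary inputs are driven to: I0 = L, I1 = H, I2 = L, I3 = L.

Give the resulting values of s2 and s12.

s1 = I1 AND I3 = H AND L = L
s2 = s1 AND I0 = L AND L = L
s3 = I3 OR I2 = L OR L = L
s6 = NOT s3 = NOT L = H
s7 = s6 OR I1 OR s3 = H OR H OR L = H
s11 = s3 OR s7 = L OR H = H
s12 = s11 OR s6 = H OR H = H

s2 = L  s12 = H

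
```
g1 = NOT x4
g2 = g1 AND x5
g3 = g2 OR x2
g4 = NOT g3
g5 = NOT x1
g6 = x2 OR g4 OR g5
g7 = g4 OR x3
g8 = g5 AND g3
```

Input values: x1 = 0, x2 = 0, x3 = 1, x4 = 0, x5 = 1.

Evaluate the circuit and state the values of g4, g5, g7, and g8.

g1 = NOT x4 = NOT 0 = 1
g2 = g1 AND x5 = 1 AND 1 = 1
g3 = g2 OR x2 = 1 OR 0 = 1
g4 = NOT g3 = NOT 1 = 0
g5 = NOT x1 = NOT 0 = 1
g7 = g4 OR x3 = 0 OR 1 = 1
g8 = g5 AND g3 = 1 AND 1 = 1

g4 = 0  g5 = 1  g7 = 1  g8 = 1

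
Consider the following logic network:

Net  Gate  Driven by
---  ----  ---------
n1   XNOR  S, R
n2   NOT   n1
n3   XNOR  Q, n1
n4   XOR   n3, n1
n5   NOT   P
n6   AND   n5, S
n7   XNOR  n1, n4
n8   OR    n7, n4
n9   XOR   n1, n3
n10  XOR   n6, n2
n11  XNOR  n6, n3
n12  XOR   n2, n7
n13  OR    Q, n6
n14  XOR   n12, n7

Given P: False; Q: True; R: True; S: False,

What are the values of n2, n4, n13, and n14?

n2 = True, n4 = False, n13 = True, n14 = True

n1 = S XNOR R = False XNOR True = False
n2 = NOT n1 = NOT False = True
n3 = Q XNOR n1 = True XNOR False = False
n4 = n3 XOR n1 = False XOR False = False
n5 = NOT P = NOT False = True
n6 = n5 AND S = True AND False = False
n7 = n1 XNOR n4 = False XNOR False = True
n12 = n2 XOR n7 = True XOR True = False
n13 = Q OR n6 = True OR False = True
n14 = n12 XOR n7 = False XOR True = True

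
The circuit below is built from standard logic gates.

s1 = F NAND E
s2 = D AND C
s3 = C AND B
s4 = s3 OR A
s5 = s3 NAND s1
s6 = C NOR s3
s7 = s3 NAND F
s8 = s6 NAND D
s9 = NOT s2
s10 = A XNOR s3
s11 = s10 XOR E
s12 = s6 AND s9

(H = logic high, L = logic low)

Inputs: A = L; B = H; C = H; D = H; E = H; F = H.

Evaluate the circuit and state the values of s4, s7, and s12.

s4 = H, s7 = L, s12 = L

s2 = D AND C = H AND H = H
s3 = C AND B = H AND H = H
s4 = s3 OR A = H OR L = H
s6 = C NOR s3 = H NOR H = L
s7 = s3 NAND F = H NAND H = L
s9 = NOT s2 = NOT H = L
s12 = s6 AND s9 = L AND L = L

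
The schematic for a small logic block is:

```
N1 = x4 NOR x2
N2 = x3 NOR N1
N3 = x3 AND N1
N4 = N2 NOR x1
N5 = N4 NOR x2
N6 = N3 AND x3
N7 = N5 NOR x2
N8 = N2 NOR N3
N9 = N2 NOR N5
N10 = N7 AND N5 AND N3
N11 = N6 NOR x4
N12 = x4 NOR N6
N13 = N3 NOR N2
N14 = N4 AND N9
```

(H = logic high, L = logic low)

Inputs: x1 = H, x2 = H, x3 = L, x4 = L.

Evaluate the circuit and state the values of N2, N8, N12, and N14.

N2 = H, N8 = L, N12 = H, N14 = L

N1 = x4 NOR x2 = L NOR H = L
N2 = x3 NOR N1 = L NOR L = H
N3 = x3 AND N1 = L AND L = L
N4 = N2 NOR x1 = H NOR H = L
N5 = N4 NOR x2 = L NOR H = L
N6 = N3 AND x3 = L AND L = L
N8 = N2 NOR N3 = H NOR L = L
N9 = N2 NOR N5 = H NOR L = L
N12 = x4 NOR N6 = L NOR L = H
N14 = N4 AND N9 = L AND L = L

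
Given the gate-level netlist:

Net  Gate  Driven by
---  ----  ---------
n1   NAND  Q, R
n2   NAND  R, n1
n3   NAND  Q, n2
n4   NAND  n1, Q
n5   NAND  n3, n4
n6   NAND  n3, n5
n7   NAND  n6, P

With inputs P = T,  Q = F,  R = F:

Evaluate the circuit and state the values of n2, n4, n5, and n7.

n1 = Q NAND R = F NAND F = T
n2 = R NAND n1 = F NAND T = T
n3 = Q NAND n2 = F NAND T = T
n4 = n1 NAND Q = T NAND F = T
n5 = n3 NAND n4 = T NAND T = F
n6 = n3 NAND n5 = T NAND F = T
n7 = n6 NAND P = T NAND T = F

n2 = T  n4 = T  n5 = F  n7 = F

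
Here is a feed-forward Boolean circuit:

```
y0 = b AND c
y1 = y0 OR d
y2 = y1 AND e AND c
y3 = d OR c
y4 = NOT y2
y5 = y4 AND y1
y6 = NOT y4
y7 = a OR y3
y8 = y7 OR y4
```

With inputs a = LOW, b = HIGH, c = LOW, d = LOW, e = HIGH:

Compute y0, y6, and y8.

y0 = LOW, y6 = LOW, y8 = HIGH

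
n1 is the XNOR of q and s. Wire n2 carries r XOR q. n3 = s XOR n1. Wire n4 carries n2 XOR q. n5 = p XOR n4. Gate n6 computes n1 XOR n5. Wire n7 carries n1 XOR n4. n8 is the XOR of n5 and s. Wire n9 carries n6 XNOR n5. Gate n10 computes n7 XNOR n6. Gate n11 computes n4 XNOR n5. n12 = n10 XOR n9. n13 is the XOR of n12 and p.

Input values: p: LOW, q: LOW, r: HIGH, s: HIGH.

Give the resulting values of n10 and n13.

n10 = HIGH, n13 = LOW

n1 = q XNOR s = LOW XNOR HIGH = LOW
n2 = r XOR q = HIGH XOR LOW = HIGH
n4 = n2 XOR q = HIGH XOR LOW = HIGH
n5 = p XOR n4 = LOW XOR HIGH = HIGH
n6 = n1 XOR n5 = LOW XOR HIGH = HIGH
n7 = n1 XOR n4 = LOW XOR HIGH = HIGH
n9 = n6 XNOR n5 = HIGH XNOR HIGH = HIGH
n10 = n7 XNOR n6 = HIGH XNOR HIGH = HIGH
n12 = n10 XOR n9 = HIGH XOR HIGH = LOW
n13 = n12 XOR p = LOW XOR LOW = LOW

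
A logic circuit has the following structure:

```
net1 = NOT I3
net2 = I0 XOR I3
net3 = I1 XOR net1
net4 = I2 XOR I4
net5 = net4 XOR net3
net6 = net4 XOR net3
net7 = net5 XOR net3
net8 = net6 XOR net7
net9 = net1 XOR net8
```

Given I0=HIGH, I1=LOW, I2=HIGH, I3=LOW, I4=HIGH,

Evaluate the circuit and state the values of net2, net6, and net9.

net2 = HIGH; net6 = HIGH; net9 = LOW

net1 = NOT I3 = NOT LOW = HIGH
net2 = I0 XOR I3 = HIGH XOR LOW = HIGH
net3 = I1 XOR net1 = LOW XOR HIGH = HIGH
net4 = I2 XOR I4 = HIGH XOR HIGH = LOW
net5 = net4 XOR net3 = LOW XOR HIGH = HIGH
net6 = net4 XOR net3 = LOW XOR HIGH = HIGH
net7 = net5 XOR net3 = HIGH XOR HIGH = LOW
net8 = net6 XOR net7 = HIGH XOR LOW = HIGH
net9 = net1 XOR net8 = HIGH XOR HIGH = LOW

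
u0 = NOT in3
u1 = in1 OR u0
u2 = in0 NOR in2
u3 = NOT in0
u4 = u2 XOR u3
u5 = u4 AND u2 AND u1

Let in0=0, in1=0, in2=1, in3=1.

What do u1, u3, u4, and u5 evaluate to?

u1 = 0  u3 = 1  u4 = 1  u5 = 0

u0 = NOT in3 = NOT 1 = 0
u1 = in1 OR u0 = 0 OR 0 = 0
u2 = in0 NOR in2 = 0 NOR 1 = 0
u3 = NOT in0 = NOT 0 = 1
u4 = u2 XOR u3 = 0 XOR 1 = 1
u5 = u4 AND u2 AND u1 = 1 AND 0 AND 0 = 0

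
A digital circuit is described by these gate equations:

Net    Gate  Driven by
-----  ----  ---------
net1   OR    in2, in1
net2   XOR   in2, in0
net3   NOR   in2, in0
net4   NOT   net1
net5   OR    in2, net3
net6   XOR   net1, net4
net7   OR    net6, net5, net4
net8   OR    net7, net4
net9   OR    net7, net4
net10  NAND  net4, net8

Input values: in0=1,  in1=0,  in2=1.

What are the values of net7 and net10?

net7 = 1, net10 = 1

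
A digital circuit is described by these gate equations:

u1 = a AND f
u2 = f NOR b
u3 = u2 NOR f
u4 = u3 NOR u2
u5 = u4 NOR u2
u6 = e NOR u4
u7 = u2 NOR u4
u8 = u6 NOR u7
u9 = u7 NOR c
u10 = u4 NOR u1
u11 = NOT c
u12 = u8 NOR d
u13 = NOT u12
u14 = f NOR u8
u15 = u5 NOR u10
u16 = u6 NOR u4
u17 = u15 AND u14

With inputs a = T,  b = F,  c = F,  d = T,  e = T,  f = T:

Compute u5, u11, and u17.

u1 = a AND f = T AND T = T
u2 = f NOR b = T NOR F = F
u3 = u2 NOR f = F NOR T = F
u4 = u3 NOR u2 = F NOR F = T
u5 = u4 NOR u2 = T NOR F = F
u6 = e NOR u4 = T NOR T = F
u7 = u2 NOR u4 = F NOR T = F
u8 = u6 NOR u7 = F NOR F = T
u10 = u4 NOR u1 = T NOR T = F
u11 = NOT c = NOT F = T
u14 = f NOR u8 = T NOR T = F
u15 = u5 NOR u10 = F NOR F = T
u17 = u15 AND u14 = T AND F = F

u5 = F; u11 = T; u17 = F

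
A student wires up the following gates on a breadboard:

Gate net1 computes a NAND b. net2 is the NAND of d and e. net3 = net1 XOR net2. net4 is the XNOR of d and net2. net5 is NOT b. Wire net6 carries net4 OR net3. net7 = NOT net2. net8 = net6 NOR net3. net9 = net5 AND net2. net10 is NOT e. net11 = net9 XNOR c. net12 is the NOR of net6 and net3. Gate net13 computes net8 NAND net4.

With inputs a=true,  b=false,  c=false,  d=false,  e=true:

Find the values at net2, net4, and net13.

net1 = a NAND b = true NAND false = true
net2 = d NAND e = false NAND true = true
net3 = net1 XOR net2 = true XOR true = false
net4 = d XNOR net2 = false XNOR true = false
net6 = net4 OR net3 = false OR false = false
net8 = net6 NOR net3 = false NOR false = true
net13 = net8 NAND net4 = true NAND false = true

net2 = true, net4 = false, net13 = true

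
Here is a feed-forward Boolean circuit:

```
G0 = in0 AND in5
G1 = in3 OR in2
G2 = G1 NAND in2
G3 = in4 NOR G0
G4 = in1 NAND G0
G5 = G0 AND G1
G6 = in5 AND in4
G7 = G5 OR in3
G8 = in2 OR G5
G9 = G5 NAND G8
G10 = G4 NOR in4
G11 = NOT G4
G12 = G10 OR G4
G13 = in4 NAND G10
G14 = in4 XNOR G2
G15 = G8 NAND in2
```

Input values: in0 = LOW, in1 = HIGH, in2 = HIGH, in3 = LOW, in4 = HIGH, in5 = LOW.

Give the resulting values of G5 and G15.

G5 = LOW  G15 = LOW

G0 = in0 AND in5 = LOW AND LOW = LOW
G1 = in3 OR in2 = LOW OR HIGH = HIGH
G5 = G0 AND G1 = LOW AND HIGH = LOW
G8 = in2 OR G5 = HIGH OR LOW = HIGH
G15 = G8 NAND in2 = HIGH NAND HIGH = LOW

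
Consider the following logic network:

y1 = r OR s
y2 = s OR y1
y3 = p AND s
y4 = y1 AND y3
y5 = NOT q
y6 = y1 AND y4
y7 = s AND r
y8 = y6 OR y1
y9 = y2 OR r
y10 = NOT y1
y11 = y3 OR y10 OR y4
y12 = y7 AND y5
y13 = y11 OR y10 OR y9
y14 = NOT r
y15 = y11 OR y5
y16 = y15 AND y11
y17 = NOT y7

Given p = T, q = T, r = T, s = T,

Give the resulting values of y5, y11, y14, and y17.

y5 = F, y11 = T, y14 = F, y17 = F

y1 = r OR s = T OR T = T
y3 = p AND s = T AND T = T
y4 = y1 AND y3 = T AND T = T
y5 = NOT q = NOT T = F
y7 = s AND r = T AND T = T
y10 = NOT y1 = NOT T = F
y11 = y3 OR y10 OR y4 = T OR F OR T = T
y14 = NOT r = NOT T = F
y17 = NOT y7 = NOT T = F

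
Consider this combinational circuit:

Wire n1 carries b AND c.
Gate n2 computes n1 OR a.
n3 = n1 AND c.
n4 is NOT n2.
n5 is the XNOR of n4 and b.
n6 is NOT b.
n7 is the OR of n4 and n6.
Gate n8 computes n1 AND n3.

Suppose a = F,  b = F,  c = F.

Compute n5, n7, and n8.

n1 = b AND c = F AND F = F
n2 = n1 OR a = F OR F = F
n3 = n1 AND c = F AND F = F
n4 = NOT n2 = NOT F = T
n5 = n4 XNOR b = T XNOR F = F
n6 = NOT b = NOT F = T
n7 = n4 OR n6 = T OR T = T
n8 = n1 AND n3 = F AND F = F

n5 = F, n7 = T, n8 = F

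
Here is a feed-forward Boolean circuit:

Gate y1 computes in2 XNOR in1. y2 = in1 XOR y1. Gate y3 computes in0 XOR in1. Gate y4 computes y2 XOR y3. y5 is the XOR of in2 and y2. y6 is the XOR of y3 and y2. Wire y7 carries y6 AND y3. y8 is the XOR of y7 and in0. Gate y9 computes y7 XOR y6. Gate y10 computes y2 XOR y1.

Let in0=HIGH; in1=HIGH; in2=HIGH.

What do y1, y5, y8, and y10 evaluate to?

y1 = HIGH  y5 = HIGH  y8 = HIGH  y10 = HIGH

y1 = in2 XNOR in1 = HIGH XNOR HIGH = HIGH
y2 = in1 XOR y1 = HIGH XOR HIGH = LOW
y3 = in0 XOR in1 = HIGH XOR HIGH = LOW
y5 = in2 XOR y2 = HIGH XOR LOW = HIGH
y6 = y3 XOR y2 = LOW XOR LOW = LOW
y7 = y6 AND y3 = LOW AND LOW = LOW
y8 = y7 XOR in0 = LOW XOR HIGH = HIGH
y10 = y2 XOR y1 = LOW XOR HIGH = HIGH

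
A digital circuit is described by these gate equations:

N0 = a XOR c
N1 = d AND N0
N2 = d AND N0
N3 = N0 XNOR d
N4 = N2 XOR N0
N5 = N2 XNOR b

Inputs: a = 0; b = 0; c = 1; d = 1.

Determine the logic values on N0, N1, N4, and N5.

N0 = a XOR c = 0 XOR 1 = 1
N1 = d AND N0 = 1 AND 1 = 1
N2 = d AND N0 = 1 AND 1 = 1
N4 = N2 XOR N0 = 1 XOR 1 = 0
N5 = N2 XNOR b = 1 XNOR 0 = 0

N0 = 1; N1 = 1; N4 = 0; N5 = 0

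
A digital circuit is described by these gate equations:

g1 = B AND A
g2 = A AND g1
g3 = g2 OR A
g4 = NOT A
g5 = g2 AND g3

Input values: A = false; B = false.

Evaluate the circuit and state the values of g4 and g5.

g1 = B AND A = false AND false = false
g2 = A AND g1 = false AND false = false
g3 = g2 OR A = false OR false = false
g4 = NOT A = NOT false = true
g5 = g2 AND g3 = false AND false = false

g4 = true, g5 = false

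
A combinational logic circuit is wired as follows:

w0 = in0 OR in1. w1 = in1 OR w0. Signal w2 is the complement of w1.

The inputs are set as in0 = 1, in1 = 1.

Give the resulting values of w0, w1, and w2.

w0 = 1, w1 = 1, w2 = 0

w0 = in0 OR in1 = 1 OR 1 = 1
w1 = in1 OR w0 = 1 OR 1 = 1
w2 = NOT w1 = NOT 1 = 0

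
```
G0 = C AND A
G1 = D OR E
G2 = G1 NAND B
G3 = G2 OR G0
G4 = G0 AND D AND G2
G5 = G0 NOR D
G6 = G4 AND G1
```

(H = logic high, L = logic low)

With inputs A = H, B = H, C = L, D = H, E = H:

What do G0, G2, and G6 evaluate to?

G0 = L, G2 = L, G6 = L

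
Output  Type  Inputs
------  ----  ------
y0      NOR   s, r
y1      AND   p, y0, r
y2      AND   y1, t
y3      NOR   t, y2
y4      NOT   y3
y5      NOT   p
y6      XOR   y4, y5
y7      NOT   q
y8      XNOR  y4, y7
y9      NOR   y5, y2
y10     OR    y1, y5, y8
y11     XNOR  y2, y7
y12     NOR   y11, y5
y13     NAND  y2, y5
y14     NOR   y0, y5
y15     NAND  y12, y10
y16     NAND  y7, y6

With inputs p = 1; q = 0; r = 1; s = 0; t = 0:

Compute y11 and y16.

y0 = s NOR r = 0 NOR 1 = 0
y1 = p AND y0 AND r = 1 AND 0 AND 1 = 0
y2 = y1 AND t = 0 AND 0 = 0
y3 = t NOR y2 = 0 NOR 0 = 1
y4 = NOT y3 = NOT 1 = 0
y5 = NOT p = NOT 1 = 0
y6 = y4 XOR y5 = 0 XOR 0 = 0
y7 = NOT q = NOT 0 = 1
y11 = y2 XNOR y7 = 0 XNOR 1 = 0
y16 = y7 NAND y6 = 1 NAND 0 = 1

y11 = 0  y16 = 1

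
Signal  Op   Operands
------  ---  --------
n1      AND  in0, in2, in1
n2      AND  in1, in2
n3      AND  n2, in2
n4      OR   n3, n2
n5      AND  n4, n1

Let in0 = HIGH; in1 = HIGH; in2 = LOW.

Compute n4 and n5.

n4 = LOW  n5 = LOW

n1 = in0 AND in2 AND in1 = HIGH AND LOW AND HIGH = LOW
n2 = in1 AND in2 = HIGH AND LOW = LOW
n3 = n2 AND in2 = LOW AND LOW = LOW
n4 = n3 OR n2 = LOW OR LOW = LOW
n5 = n4 AND n1 = LOW AND LOW = LOW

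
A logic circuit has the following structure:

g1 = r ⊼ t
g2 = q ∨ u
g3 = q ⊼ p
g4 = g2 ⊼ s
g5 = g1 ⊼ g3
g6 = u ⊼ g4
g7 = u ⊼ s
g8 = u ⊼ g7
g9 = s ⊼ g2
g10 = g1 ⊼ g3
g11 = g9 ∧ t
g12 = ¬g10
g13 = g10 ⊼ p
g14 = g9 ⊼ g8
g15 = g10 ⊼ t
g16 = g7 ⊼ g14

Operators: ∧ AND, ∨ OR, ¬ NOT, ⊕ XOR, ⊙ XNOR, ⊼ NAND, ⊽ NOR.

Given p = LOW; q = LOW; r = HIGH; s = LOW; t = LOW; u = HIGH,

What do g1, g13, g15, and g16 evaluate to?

g1 = HIGH  g13 = HIGH  g15 = HIGH  g16 = LOW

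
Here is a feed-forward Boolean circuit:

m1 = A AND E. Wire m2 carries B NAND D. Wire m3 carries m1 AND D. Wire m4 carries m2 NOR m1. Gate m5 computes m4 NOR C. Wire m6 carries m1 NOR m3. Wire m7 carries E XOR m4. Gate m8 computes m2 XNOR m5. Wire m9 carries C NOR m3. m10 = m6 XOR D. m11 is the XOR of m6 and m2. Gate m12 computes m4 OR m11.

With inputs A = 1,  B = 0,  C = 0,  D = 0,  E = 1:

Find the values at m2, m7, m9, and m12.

m1 = A AND E = 1 AND 1 = 1
m2 = B NAND D = 0 NAND 0 = 1
m3 = m1 AND D = 1 AND 0 = 0
m4 = m2 NOR m1 = 1 NOR 1 = 0
m6 = m1 NOR m3 = 1 NOR 0 = 0
m7 = E XOR m4 = 1 XOR 0 = 1
m9 = C NOR m3 = 0 NOR 0 = 1
m11 = m6 XOR m2 = 0 XOR 1 = 1
m12 = m4 OR m11 = 0 OR 1 = 1

m2 = 1  m7 = 1  m9 = 1  m12 = 1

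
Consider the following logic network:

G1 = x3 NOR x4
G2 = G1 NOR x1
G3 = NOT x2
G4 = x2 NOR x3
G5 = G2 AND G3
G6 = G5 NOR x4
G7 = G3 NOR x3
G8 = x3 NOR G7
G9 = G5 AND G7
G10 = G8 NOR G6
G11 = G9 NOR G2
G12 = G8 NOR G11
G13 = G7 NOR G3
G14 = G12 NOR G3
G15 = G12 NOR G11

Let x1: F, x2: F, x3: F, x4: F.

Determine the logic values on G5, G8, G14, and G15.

G5 = F, G8 = T, G14 = F, G15 = F

G1 = x3 NOR x4 = F NOR F = T
G2 = G1 NOR x1 = T NOR F = F
G3 = NOT x2 = NOT F = T
G5 = G2 AND G3 = F AND T = F
G7 = G3 NOR x3 = T NOR F = F
G8 = x3 NOR G7 = F NOR F = T
G9 = G5 AND G7 = F AND F = F
G11 = G9 NOR G2 = F NOR F = T
G12 = G8 NOR G11 = T NOR T = F
G14 = G12 NOR G3 = F NOR T = F
G15 = G12 NOR G11 = F NOR T = F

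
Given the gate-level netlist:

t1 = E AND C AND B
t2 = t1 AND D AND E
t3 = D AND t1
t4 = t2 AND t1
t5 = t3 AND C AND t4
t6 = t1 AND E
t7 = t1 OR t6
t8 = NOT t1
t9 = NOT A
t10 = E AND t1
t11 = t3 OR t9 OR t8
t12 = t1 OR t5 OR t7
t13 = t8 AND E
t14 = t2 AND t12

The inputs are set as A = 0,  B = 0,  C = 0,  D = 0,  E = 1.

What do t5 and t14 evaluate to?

t5 = 0; t14 = 0

t1 = E AND C AND B = 1 AND 0 AND 0 = 0
t2 = t1 AND D AND E = 0 AND 0 AND 1 = 0
t3 = D AND t1 = 0 AND 0 = 0
t4 = t2 AND t1 = 0 AND 0 = 0
t5 = t3 AND C AND t4 = 0 AND 0 AND 0 = 0
t6 = t1 AND E = 0 AND 1 = 0
t7 = t1 OR t6 = 0 OR 0 = 0
t12 = t1 OR t5 OR t7 = 0 OR 0 OR 0 = 0
t14 = t2 AND t12 = 0 AND 0 = 0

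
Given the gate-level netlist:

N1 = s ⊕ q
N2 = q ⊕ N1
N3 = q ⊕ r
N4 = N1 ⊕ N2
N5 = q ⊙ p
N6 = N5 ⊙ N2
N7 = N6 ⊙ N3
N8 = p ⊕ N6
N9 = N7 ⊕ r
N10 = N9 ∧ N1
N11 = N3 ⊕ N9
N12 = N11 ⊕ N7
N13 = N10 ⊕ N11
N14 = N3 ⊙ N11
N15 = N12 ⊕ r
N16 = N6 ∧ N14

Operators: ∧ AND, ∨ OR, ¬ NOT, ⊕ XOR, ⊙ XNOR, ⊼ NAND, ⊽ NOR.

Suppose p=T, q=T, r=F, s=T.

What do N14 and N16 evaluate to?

N14 = F, N16 = F

N1 = s XOR q = T XOR T = F
N2 = q XOR N1 = T XOR F = T
N3 = q XOR r = T XOR F = T
N5 = q XNOR p = T XNOR T = T
N6 = N5 XNOR N2 = T XNOR T = T
N7 = N6 XNOR N3 = T XNOR T = T
N9 = N7 XOR r = T XOR F = T
N11 = N3 XOR N9 = T XOR T = F
N14 = N3 XNOR N11 = T XNOR F = F
N16 = N6 AND N14 = T AND F = F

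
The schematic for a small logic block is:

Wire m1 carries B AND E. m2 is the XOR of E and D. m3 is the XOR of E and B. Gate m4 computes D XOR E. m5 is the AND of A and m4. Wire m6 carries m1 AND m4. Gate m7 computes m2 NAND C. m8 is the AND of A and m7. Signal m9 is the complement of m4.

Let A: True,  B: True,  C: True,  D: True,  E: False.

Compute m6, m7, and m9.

m6 = False, m7 = False, m9 = False

m1 = B AND E = True AND False = False
m2 = E XOR D = False XOR True = True
m4 = D XOR E = True XOR False = True
m6 = m1 AND m4 = False AND True = False
m7 = m2 NAND C = True NAND True = False
m9 = NOT m4 = NOT True = False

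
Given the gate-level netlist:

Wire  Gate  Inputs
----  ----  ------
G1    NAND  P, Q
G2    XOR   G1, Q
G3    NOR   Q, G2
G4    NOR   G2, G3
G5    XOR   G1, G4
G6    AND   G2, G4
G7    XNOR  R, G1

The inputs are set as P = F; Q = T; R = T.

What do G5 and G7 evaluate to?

G1 = P NAND Q = F NAND T = T
G2 = G1 XOR Q = T XOR T = F
G3 = Q NOR G2 = T NOR F = F
G4 = G2 NOR G3 = F NOR F = T
G5 = G1 XOR G4 = T XOR T = F
G7 = R XNOR G1 = T XNOR T = T

G5 = F; G7 = T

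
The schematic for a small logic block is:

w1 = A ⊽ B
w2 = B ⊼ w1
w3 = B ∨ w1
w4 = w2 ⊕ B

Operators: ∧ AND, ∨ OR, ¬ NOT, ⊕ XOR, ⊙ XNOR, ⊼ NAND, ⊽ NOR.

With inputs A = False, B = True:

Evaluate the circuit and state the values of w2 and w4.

w1 = A NOR B = False NOR True = False
w2 = B NAND w1 = True NAND False = True
w4 = w2 XOR B = True XOR True = False

w2 = True; w4 = False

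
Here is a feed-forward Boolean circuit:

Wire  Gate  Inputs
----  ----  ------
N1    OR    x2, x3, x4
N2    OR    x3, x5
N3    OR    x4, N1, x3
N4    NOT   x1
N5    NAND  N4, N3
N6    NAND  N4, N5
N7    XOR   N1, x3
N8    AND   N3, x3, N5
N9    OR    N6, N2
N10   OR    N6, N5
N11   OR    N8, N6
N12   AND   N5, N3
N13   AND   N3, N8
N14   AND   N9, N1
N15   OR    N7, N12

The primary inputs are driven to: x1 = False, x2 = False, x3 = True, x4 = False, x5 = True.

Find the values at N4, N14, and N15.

N4 = True; N14 = True; N15 = False

N1 = x2 OR x3 OR x4 = False OR True OR False = True
N2 = x3 OR x5 = True OR True = True
N3 = x4 OR N1 OR x3 = False OR True OR True = True
N4 = NOT x1 = NOT False = True
N5 = N4 NAND N3 = True NAND True = False
N6 = N4 NAND N5 = True NAND False = True
N7 = N1 XOR x3 = True XOR True = False
N9 = N6 OR N2 = True OR True = True
N12 = N5 AND N3 = False AND True = False
N14 = N9 AND N1 = True AND True = True
N15 = N7 OR N12 = False OR False = False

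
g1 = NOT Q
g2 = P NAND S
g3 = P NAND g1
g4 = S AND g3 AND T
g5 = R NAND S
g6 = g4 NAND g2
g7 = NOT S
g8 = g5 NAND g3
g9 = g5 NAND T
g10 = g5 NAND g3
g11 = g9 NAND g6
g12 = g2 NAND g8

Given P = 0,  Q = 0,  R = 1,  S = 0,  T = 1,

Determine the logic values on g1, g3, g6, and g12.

g1 = NOT Q = NOT 0 = 1
g2 = P NAND S = 0 NAND 0 = 1
g3 = P NAND g1 = 0 NAND 1 = 1
g4 = S AND g3 AND T = 0 AND 1 AND 1 = 0
g5 = R NAND S = 1 NAND 0 = 1
g6 = g4 NAND g2 = 0 NAND 1 = 1
g8 = g5 NAND g3 = 1 NAND 1 = 0
g12 = g2 NAND g8 = 1 NAND 0 = 1

g1 = 1, g3 = 1, g6 = 1, g12 = 1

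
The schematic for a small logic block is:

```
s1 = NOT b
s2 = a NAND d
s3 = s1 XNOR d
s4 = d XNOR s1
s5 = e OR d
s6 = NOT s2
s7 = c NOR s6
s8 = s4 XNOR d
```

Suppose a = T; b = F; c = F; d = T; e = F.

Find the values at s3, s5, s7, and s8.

s3 = T, s5 = T, s7 = F, s8 = T

s1 = NOT b = NOT F = T
s2 = a NAND d = T NAND T = F
s3 = s1 XNOR d = T XNOR T = T
s4 = d XNOR s1 = T XNOR T = T
s5 = e OR d = F OR T = T
s6 = NOT s2 = NOT F = T
s7 = c NOR s6 = F NOR T = F
s8 = s4 XNOR d = T XNOR T = T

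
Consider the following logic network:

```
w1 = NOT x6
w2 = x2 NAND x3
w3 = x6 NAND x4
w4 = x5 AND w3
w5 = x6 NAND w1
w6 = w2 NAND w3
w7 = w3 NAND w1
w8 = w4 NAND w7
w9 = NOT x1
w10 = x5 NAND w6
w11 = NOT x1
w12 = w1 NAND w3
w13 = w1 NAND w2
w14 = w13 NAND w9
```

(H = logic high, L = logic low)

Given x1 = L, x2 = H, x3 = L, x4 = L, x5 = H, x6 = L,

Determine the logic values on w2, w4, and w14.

w2 = H; w4 = H; w14 = H

w1 = NOT x6 = NOT L = H
w2 = x2 NAND x3 = H NAND L = H
w3 = x6 NAND x4 = L NAND L = H
w4 = x5 AND w3 = H AND H = H
w9 = NOT x1 = NOT L = H
w13 = w1 NAND w2 = H NAND H = L
w14 = w13 NAND w9 = L NAND H = H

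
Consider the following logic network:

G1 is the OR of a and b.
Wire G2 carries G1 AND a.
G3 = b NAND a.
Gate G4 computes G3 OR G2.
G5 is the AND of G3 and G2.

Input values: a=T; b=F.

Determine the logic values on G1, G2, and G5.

G1 = a OR b = T OR F = T
G2 = G1 AND a = T AND T = T
G3 = b NAND a = F NAND T = T
G5 = G3 AND G2 = T AND T = T

G1 = T; G2 = T; G5 = T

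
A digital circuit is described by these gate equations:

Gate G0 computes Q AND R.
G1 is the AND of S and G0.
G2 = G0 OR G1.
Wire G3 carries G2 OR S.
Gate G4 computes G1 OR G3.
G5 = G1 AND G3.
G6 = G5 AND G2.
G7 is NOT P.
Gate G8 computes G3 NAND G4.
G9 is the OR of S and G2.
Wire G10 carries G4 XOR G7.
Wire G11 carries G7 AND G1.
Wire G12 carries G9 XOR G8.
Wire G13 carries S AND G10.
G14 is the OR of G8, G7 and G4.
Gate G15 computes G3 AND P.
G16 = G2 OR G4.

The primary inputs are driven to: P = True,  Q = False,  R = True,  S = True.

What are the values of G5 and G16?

G5 = False, G16 = True

G0 = Q AND R = False AND True = False
G1 = S AND G0 = True AND False = False
G2 = G0 OR G1 = False OR False = False
G3 = G2 OR S = False OR True = True
G4 = G1 OR G3 = False OR True = True
G5 = G1 AND G3 = False AND True = False
G16 = G2 OR G4 = False OR True = True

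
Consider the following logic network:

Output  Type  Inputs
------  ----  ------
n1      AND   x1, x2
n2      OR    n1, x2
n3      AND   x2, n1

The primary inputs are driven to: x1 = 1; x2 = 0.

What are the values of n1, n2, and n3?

n1 = 0; n2 = 0; n3 = 0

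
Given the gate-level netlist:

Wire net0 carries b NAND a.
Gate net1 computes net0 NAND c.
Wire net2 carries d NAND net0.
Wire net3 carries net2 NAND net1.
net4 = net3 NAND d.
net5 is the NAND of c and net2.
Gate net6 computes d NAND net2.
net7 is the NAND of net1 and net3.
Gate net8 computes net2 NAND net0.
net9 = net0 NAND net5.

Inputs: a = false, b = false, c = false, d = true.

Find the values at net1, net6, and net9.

net0 = b NAND a = false NAND false = true
net1 = net0 NAND c = true NAND false = true
net2 = d NAND net0 = true NAND true = false
net5 = c NAND net2 = false NAND false = true
net6 = d NAND net2 = true NAND false = true
net9 = net0 NAND net5 = true NAND true = false

net1 = true  net6 = true  net9 = false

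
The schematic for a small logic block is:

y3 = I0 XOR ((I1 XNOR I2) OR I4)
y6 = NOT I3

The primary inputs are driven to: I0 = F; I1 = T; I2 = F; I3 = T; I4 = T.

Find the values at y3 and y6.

y3 = F XOR ((T XNOR F) OR T) = T
y6 = NOT T = F

y3 = T, y6 = F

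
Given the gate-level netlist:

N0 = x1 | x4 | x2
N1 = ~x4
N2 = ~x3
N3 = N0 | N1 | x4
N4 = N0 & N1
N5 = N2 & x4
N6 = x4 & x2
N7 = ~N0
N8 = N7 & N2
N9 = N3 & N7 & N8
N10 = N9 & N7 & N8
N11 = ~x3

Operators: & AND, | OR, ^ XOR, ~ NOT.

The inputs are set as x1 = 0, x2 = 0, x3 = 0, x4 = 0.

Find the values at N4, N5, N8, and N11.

N0 = x1 OR x4 OR x2 = 0 OR 0 OR 0 = 0
N1 = NOT x4 = NOT 0 = 1
N2 = NOT x3 = NOT 0 = 1
N4 = N0 AND N1 = 0 AND 1 = 0
N5 = N2 AND x4 = 1 AND 0 = 0
N7 = NOT N0 = NOT 0 = 1
N8 = N7 AND N2 = 1 AND 1 = 1
N11 = NOT x3 = NOT 0 = 1

N4 = 0, N5 = 0, N8 = 1, N11 = 1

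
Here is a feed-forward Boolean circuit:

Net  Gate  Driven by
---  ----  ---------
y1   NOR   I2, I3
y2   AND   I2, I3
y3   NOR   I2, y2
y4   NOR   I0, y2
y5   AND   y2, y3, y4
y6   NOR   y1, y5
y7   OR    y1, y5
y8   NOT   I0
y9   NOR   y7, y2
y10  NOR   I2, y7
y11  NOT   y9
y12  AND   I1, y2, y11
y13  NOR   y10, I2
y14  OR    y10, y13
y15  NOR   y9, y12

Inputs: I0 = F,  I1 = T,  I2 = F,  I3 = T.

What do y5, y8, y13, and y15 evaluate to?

y1 = I2 NOR I3 = F NOR T = F
y2 = I2 AND I3 = F AND T = F
y3 = I2 NOR y2 = F NOR F = T
y4 = I0 NOR y2 = F NOR F = T
y5 = y2 AND y3 AND y4 = F AND T AND T = F
y7 = y1 OR y5 = F OR F = F
y8 = NOT I0 = NOT F = T
y9 = y7 NOR y2 = F NOR F = T
y10 = I2 NOR y7 = F NOR F = T
y11 = NOT y9 = NOT T = F
y12 = I1 AND y2 AND y11 = T AND F AND F = F
y13 = y10 NOR I2 = T NOR F = F
y15 = y9 NOR y12 = T NOR F = F

y5 = F  y8 = T  y13 = F  y15 = F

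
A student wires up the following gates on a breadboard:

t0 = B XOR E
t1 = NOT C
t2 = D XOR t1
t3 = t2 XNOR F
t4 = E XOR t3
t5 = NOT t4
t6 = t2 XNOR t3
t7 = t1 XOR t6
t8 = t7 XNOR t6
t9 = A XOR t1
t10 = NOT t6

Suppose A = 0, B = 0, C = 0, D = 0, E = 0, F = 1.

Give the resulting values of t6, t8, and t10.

t1 = NOT C = NOT 0 = 1
t2 = D XOR t1 = 0 XOR 1 = 1
t3 = t2 XNOR F = 1 XNOR 1 = 1
t6 = t2 XNOR t3 = 1 XNOR 1 = 1
t7 = t1 XOR t6 = 1 XOR 1 = 0
t8 = t7 XNOR t6 = 0 XNOR 1 = 0
t10 = NOT t6 = NOT 1 = 0

t6 = 1, t8 = 0, t10 = 0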